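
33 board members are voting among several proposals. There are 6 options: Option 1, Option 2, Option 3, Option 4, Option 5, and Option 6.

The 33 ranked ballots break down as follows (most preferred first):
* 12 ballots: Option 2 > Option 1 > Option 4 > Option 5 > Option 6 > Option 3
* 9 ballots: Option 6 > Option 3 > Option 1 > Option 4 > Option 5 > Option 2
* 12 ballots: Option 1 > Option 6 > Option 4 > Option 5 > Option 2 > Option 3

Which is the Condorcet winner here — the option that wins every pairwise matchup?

Option 1 vs Option 2: 21–12
Option 1 vs Option 3: 24–9
Option 1 vs Option 4: 33–0
Option 1 vs Option 5: 33–0
Option 1 vs Option 6: 24–9
Option 1 beats every other option.

Option 1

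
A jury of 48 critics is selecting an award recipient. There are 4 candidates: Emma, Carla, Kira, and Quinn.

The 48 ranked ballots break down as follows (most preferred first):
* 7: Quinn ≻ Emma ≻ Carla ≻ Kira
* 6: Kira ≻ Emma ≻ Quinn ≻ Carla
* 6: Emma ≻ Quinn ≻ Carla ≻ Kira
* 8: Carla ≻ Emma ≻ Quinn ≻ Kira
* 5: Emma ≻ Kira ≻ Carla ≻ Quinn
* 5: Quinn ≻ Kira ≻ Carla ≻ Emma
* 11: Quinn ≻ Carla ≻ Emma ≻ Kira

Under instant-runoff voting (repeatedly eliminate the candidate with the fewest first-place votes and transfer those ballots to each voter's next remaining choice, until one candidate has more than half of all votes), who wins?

Emma

Round 1: Emma 11, Carla 8, Kira 6, Quinn 23. Kira eliminated.
Round 2: Emma 17, Carla 8, Quinn 23. Carla eliminated.
Round 3: Emma 25, Quinn 23. Emma has a majority (≥25).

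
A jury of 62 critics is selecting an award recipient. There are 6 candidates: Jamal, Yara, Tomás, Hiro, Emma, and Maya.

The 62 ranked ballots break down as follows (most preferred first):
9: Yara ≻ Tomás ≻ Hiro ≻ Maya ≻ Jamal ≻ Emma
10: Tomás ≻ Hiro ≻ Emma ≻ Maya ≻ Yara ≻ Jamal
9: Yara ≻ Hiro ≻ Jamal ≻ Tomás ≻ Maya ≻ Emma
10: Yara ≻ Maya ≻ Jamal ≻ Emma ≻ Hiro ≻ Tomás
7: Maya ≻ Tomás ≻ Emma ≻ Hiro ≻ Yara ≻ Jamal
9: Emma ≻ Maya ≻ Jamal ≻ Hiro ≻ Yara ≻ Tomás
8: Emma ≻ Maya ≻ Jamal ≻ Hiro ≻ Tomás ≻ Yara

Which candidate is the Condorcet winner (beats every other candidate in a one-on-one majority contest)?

Maya vs Jamal: 53–9
Maya vs Yara: 34–28
Maya vs Tomás: 34–28
Maya vs Hiro: 34–28
Maya vs Emma: 35–27
Maya beats every other candidate.

Maya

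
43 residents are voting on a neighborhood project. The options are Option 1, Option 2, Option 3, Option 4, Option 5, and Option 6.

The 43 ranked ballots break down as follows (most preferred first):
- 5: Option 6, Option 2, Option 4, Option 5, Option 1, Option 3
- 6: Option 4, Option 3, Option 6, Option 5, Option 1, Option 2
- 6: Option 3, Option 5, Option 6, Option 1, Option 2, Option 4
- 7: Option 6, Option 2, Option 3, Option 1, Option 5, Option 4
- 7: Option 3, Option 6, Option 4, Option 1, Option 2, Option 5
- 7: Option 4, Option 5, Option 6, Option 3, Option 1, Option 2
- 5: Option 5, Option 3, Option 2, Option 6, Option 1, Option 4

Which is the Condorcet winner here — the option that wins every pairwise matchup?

Option 3 vs Option 1: 38–5
Option 3 vs Option 2: 31–12
Option 3 vs Option 4: 25–18
Option 3 vs Option 5: 26–17
Option 3 vs Option 6: 24–19
Option 3 beats every other option.

Option 3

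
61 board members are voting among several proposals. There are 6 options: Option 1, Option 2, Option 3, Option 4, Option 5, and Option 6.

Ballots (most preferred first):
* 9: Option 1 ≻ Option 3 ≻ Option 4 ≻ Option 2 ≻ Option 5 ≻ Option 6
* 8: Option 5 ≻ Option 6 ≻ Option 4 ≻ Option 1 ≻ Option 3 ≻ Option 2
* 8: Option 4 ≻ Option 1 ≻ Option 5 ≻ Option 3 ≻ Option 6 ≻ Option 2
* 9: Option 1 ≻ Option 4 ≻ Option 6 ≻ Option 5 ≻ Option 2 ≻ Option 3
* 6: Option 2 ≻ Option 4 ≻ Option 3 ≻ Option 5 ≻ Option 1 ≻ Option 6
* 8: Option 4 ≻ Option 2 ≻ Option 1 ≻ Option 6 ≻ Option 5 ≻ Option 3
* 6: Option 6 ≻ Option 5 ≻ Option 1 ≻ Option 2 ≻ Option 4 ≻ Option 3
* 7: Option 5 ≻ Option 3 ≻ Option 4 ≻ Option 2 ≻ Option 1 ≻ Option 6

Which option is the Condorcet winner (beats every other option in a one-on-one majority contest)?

Option 4

Option 4 vs Option 1: 37–24
Option 4 vs Option 2: 49–12
Option 4 vs Option 3: 45–16
Option 4 vs Option 5: 40–21
Option 4 vs Option 6: 47–14
Option 4 beats every other option.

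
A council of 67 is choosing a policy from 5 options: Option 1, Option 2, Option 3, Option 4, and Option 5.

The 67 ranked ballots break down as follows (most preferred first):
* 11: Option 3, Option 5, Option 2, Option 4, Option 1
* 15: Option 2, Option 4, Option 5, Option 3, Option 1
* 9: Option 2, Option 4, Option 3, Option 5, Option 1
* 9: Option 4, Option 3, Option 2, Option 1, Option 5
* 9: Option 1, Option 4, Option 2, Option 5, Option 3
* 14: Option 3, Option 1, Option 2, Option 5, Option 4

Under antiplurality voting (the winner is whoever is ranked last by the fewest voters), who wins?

Last-place votes: Option 1 35, Option 2 0, Option 3 9, Option 4 14, Option 5 9.

Option 2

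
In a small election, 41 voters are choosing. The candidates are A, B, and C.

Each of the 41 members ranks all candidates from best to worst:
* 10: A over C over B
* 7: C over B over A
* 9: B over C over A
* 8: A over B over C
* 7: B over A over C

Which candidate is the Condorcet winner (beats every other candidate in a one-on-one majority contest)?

B vs A: 23–18
B vs C: 24–17
B beats every other candidate.

B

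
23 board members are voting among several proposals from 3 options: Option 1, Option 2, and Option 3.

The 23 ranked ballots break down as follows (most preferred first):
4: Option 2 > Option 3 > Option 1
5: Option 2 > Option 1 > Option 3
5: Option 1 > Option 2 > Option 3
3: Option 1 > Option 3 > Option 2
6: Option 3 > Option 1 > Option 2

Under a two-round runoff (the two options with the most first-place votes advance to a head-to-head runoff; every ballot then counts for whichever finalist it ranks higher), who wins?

Round 1 first-place votes: Option 1 8, Option 2 9, Option 3 6. Option 2 and Option 1 advance.
Runoff: Option 2 is ranked above Option 1 on 9 ballots, Option 1 above Option 2 on 14.

Option 1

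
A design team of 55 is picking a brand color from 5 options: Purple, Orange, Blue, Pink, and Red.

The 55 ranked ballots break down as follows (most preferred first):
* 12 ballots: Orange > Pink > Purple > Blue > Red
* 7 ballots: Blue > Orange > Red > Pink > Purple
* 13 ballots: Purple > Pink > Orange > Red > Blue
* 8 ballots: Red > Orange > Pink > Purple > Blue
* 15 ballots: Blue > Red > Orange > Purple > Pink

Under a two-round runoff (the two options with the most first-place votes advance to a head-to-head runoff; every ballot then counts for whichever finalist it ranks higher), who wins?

Round 1 first-place votes: Purple 13, Orange 12, Blue 22, Pink 0, Red 8. Blue and Purple advance.
Runoff: Blue is ranked above Purple on 22 ballots, Purple above Blue on 33.

Purple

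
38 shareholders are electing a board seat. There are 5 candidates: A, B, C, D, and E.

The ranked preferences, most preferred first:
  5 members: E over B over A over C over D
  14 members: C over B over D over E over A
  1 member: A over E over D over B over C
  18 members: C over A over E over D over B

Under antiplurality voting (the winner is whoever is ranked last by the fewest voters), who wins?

Last-place votes: A 14, B 18, C 1, D 5, E 0.

E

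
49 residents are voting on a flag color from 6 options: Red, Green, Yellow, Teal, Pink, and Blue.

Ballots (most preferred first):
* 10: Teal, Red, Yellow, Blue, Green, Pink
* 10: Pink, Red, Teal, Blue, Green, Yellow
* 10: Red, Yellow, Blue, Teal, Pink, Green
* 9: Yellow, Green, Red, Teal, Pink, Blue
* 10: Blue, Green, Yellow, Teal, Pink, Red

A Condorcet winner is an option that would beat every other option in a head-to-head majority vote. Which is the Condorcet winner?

Red vs Green: 30–19
Red vs Yellow: 30–19
Red vs Teal: 29–20
Red vs Pink: 29–20
Red vs Blue: 39–10
Red beats every other option.

Red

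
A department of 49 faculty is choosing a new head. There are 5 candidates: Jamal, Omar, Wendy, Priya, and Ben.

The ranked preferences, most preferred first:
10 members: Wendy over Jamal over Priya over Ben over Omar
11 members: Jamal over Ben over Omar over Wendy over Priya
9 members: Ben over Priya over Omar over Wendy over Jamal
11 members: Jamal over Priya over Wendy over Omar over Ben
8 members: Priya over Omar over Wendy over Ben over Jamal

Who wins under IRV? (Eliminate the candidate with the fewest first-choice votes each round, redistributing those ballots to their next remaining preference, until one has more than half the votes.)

Wendy

Round 1: Jamal 22, Omar 0, Wendy 10, Priya 8, Ben 9. Omar eliminated.
Round 2: Jamal 22, Wendy 10, Priya 8, Ben 9. Priya eliminated.
Round 3: Jamal 22, Wendy 18, Ben 9. Ben eliminated.
Round 4: Jamal 22, Wendy 27. Wendy has a majority (≥25).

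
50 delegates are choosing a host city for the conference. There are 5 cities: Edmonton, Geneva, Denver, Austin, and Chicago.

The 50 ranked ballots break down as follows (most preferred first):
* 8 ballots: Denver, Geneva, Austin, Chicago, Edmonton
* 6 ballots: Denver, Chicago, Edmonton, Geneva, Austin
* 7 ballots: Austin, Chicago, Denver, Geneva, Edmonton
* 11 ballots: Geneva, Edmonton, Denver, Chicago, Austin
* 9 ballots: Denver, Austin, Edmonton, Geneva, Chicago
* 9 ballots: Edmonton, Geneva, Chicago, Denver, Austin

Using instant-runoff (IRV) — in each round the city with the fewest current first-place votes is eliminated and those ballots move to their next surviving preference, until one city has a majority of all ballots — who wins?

Round 1: Edmonton 9, Geneva 11, Denver 23, Austin 7, Chicago 0. Chicago eliminated.
Round 2: Edmonton 9, Geneva 11, Denver 23, Austin 7. Austin eliminated.
Round 3: Edmonton 9, Geneva 11, Denver 30. Denver has a majority (≥26).

Denver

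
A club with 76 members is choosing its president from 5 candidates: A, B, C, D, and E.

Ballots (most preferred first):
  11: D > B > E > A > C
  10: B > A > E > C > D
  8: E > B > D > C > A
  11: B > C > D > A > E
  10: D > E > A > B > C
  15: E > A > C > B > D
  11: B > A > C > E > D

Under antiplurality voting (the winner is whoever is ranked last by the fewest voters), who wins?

B

Last-place votes: A 8, B 0, C 21, D 36, E 11.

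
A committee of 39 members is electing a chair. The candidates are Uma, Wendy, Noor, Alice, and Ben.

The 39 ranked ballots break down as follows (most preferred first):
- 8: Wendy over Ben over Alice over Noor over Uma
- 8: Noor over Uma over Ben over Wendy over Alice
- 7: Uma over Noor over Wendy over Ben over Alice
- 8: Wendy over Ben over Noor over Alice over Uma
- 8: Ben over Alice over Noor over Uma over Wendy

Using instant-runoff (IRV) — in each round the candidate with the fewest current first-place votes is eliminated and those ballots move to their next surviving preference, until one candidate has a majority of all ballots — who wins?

Noor

Round 1: Uma 7, Wendy 16, Noor 8, Alice 0, Ben 8. Alice eliminated.
Round 2: Uma 7, Wendy 16, Noor 8, Ben 8. Uma eliminated.
Round 3: Wendy 16, Noor 15, Ben 8. Ben eliminated.
Round 4: Wendy 16, Noor 23. Noor has a majority (≥20).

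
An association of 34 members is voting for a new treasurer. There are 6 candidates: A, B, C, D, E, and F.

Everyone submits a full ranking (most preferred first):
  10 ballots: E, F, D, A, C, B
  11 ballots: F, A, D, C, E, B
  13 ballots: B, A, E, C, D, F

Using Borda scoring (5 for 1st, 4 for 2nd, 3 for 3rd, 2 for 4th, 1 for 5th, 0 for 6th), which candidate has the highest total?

A

A: 10×2 + 11×4 + 13×4 = 116
B: 10×0 + 11×0 + 13×5 = 65
C: 10×1 + 11×2 + 13×2 = 58
D: 10×3 + 11×3 + 13×1 = 76
E: 10×5 + 11×1 + 13×3 = 100
F: 10×4 + 11×5 + 13×0 = 95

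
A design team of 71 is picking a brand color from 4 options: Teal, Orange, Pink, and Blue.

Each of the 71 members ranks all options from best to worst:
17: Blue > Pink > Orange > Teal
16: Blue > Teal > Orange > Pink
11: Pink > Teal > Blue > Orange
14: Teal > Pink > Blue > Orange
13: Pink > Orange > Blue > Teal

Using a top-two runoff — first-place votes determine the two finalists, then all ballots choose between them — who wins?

Round 1 first-place votes: Teal 14, Orange 0, Pink 24, Blue 33. Blue and Pink advance.
Runoff: Blue is ranked above Pink on 33 ballots, Pink above Blue on 38.

Pink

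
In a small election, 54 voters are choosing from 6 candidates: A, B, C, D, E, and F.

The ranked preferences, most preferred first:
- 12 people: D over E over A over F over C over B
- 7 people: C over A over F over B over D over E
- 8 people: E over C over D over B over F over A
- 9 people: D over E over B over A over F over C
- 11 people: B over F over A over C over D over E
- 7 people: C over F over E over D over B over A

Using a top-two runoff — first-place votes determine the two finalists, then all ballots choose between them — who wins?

C

Round 1 first-place votes: A 0, B 11, C 14, D 21, E 8, F 0. D and C advance.
Runoff: D is ranked above C on 21 ballots, C above D on 33.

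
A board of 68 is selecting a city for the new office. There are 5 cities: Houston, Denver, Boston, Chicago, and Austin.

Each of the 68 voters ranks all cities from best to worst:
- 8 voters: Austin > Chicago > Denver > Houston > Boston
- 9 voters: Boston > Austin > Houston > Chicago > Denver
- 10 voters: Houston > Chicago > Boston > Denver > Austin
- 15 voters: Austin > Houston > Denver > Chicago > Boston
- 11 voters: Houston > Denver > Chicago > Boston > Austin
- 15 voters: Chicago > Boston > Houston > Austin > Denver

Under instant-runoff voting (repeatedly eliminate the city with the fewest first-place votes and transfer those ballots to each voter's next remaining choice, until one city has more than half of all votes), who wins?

Houston

Round 1: Houston 21, Denver 0, Boston 9, Chicago 15, Austin 23. Denver eliminated.
Round 2: Houston 21, Boston 9, Chicago 15, Austin 23. Boston eliminated.
Round 3: Houston 21, Chicago 15, Austin 32. Chicago eliminated.
Round 4: Houston 36, Austin 32. Houston has a majority (≥35).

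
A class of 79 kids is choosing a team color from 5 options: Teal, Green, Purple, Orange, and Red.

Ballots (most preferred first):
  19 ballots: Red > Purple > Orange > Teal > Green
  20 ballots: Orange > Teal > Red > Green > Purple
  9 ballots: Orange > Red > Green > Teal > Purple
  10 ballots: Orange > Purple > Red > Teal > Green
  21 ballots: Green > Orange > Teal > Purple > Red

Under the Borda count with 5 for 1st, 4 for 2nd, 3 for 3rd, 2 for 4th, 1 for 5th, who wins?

Teal: 19×2 + 20×4 + 9×2 + 10×2 + 21×3 = 219
Green: 19×1 + 20×2 + 9×3 + 10×1 + 21×5 = 201
Purple: 19×4 + 20×1 + 9×1 + 10×4 + 21×2 = 187
Orange: 19×3 + 20×5 + 9×5 + 10×5 + 21×4 = 336
Red: 19×5 + 20×3 + 9×4 + 10×3 + 21×1 = 242

Orange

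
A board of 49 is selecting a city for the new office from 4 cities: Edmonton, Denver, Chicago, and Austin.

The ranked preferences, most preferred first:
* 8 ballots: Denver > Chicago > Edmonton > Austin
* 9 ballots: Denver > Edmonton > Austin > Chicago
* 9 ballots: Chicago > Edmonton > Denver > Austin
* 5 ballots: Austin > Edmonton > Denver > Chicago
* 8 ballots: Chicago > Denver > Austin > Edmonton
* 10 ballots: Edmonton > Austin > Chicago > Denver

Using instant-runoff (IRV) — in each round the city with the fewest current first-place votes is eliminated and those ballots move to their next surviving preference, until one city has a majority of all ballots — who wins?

Chicago

Round 1: Edmonton 10, Denver 17, Chicago 17, Austin 5. Austin eliminated.
Round 2: Edmonton 15, Denver 17, Chicago 17. Edmonton eliminated.
Round 3: Denver 22, Chicago 27. Chicago has a majority (≥25).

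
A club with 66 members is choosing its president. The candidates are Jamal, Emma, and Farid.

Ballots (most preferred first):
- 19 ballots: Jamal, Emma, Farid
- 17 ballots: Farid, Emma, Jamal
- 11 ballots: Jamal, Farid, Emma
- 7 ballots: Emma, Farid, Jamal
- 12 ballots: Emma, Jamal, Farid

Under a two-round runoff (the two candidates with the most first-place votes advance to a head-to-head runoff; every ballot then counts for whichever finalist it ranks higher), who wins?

Emma

Round 1 first-place votes: Jamal 30, Emma 19, Farid 17. Jamal and Emma advance.
Runoff: Jamal is ranked above Emma on 30 ballots, Emma above Jamal on 36.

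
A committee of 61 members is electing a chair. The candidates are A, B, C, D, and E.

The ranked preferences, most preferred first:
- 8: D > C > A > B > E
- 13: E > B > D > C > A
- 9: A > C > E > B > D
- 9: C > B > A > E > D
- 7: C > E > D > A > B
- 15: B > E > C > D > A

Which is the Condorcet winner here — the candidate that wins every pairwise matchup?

C vs A: 52–9
C vs B: 33–28
C vs D: 40–21
C vs E: 33–28
C beats every other candidate.

C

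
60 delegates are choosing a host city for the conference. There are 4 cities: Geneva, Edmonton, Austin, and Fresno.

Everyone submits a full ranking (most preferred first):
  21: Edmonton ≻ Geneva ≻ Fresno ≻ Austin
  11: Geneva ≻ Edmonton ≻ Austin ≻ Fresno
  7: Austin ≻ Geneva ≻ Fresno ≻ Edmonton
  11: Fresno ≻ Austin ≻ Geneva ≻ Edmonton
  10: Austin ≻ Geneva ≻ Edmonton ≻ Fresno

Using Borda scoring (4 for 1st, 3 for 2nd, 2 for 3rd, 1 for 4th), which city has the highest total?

Geneva

Geneva: 21×3 + 11×4 + 7×3 + 11×2 + 10×3 = 180
Edmonton: 21×4 + 11×3 + 7×1 + 11×1 + 10×2 = 155
Austin: 21×1 + 11×2 + 7×4 + 11×3 + 10×4 = 144
Fresno: 21×2 + 11×1 + 7×2 + 11×4 + 10×1 = 121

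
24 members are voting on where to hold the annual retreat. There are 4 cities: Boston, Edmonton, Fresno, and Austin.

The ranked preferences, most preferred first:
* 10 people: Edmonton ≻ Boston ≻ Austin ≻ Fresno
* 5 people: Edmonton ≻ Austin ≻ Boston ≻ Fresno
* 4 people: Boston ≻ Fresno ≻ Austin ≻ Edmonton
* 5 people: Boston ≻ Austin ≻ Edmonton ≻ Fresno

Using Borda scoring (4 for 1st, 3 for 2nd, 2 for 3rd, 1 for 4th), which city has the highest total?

Boston

Boston: 10×3 + 5×2 + 4×4 + 5×4 = 76
Edmonton: 10×4 + 5×4 + 4×1 + 5×2 = 74
Fresno: 10×1 + 5×1 + 4×3 + 5×1 = 32
Austin: 10×2 + 5×3 + 4×2 + 5×3 = 58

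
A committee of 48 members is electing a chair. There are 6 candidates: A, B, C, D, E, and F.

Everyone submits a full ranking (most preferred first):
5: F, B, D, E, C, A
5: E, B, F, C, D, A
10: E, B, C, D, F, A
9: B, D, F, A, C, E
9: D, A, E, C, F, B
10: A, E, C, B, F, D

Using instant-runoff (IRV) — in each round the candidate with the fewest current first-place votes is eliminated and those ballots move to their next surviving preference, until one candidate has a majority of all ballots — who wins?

A

Round 1: A 10, B 9, C 0, D 9, E 15, F 5. C eliminated.
Round 2: A 10, B 9, D 9, E 15, F 5. F eliminated.
Round 3: A 10, B 14, D 9, E 15. D eliminated.
Round 4: A 19, B 14, E 15. B eliminated.
Round 5: A 28, E 20. A has a majority (≥25).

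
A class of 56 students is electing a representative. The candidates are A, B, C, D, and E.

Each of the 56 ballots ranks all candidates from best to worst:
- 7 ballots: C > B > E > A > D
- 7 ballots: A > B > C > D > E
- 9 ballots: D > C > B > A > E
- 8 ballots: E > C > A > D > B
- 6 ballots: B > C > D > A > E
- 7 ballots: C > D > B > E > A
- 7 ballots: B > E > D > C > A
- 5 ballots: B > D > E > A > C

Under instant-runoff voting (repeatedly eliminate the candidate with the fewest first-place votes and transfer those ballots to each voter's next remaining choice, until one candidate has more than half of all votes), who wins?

Round 1: A 7, B 18, C 14, D 9, E 8. A eliminated.
Round 2: B 25, C 14, D 9, E 8. E eliminated.
Round 3: B 25, C 22, D 9. D eliminated.
Round 4: B 25, C 31. C has a majority (≥29).

C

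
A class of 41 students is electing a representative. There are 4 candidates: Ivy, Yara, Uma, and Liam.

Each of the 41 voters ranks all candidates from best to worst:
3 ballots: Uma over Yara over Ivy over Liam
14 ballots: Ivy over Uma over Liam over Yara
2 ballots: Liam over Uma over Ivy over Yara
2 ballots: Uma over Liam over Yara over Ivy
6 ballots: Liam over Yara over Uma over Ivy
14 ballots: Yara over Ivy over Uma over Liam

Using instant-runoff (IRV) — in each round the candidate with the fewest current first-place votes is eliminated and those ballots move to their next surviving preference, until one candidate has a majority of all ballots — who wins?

Round 1: Ivy 14, Yara 14, Uma 5, Liam 8. Uma eliminated.
Round 2: Ivy 14, Yara 17, Liam 10. Liam eliminated.
Round 3: Ivy 16, Yara 25. Yara has a majority (≥21).

Yara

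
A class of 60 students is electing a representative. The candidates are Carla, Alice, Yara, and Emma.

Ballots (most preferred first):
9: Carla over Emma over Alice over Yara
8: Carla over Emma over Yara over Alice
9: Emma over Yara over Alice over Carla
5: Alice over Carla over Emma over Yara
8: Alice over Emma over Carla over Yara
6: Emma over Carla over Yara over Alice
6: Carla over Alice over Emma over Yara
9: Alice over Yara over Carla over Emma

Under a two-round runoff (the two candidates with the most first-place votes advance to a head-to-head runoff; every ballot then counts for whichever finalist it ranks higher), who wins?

Round 1 first-place votes: Carla 23, Alice 22, Yara 0, Emma 15. Carla and Alice advance.
Runoff: Carla is ranked above Alice on 29 ballots, Alice above Carla on 31.

Alice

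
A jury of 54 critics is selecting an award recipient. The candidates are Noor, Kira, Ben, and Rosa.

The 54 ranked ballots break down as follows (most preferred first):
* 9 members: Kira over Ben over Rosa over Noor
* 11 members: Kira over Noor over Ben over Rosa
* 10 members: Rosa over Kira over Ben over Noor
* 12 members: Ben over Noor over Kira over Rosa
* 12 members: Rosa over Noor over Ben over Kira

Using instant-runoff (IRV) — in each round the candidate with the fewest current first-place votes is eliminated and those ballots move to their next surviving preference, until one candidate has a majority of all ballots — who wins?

Kira

Round 1: Noor 0, Kira 20, Ben 12, Rosa 22. Noor eliminated.
Round 2: Kira 20, Ben 12, Rosa 22. Ben eliminated.
Round 3: Kira 32, Rosa 22. Kira has a majority (≥28).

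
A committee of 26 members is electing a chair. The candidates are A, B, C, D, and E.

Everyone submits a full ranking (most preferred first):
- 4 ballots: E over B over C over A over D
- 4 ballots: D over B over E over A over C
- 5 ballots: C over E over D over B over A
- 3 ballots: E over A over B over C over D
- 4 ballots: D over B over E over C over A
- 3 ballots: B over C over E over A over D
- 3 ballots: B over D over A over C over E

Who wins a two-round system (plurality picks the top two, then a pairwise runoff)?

E

Round 1 first-place votes: A 0, B 6, C 5, D 8, E 7. D and E advance.
Runoff: D is ranked above E on 11 ballots, E above D on 15.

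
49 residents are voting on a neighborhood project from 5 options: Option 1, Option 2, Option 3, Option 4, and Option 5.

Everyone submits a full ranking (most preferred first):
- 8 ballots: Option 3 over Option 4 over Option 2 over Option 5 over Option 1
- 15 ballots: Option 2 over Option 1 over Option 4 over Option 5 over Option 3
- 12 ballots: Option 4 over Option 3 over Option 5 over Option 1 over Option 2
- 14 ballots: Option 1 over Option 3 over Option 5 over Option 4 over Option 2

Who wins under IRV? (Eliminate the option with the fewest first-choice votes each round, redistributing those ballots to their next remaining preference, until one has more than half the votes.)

Round 1: Option 1 14, Option 2 15, Option 3 8, Option 4 12, Option 5 0. Option 5 eliminated.
Round 2: Option 1 14, Option 2 15, Option 3 8, Option 4 12. Option 3 eliminated.
Round 3: Option 1 14, Option 2 15, Option 4 20. Option 1 eliminated.
Round 4: Option 2 15, Option 4 34. Option 4 has a majority (≥25).

Option 4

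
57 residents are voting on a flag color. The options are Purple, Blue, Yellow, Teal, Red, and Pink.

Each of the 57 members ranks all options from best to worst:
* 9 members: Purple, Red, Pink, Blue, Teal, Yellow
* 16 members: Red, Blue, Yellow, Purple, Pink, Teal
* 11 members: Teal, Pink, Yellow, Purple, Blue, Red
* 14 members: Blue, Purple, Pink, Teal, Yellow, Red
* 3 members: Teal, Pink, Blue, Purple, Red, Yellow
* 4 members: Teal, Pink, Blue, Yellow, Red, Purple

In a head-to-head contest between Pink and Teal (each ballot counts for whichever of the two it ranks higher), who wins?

Pink is ranked above Teal on 39 ballots; Teal above Pink on 18.

Pink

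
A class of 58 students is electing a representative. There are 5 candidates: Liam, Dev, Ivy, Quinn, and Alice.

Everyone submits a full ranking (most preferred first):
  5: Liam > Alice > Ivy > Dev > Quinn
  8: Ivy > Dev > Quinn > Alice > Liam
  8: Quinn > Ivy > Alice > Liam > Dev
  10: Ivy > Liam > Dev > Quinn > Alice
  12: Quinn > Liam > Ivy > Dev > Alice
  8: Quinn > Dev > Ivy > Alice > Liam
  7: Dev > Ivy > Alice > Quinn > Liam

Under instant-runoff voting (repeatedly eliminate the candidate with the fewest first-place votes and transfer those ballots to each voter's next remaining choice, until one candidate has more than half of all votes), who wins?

Ivy

Round 1: Liam 5, Dev 7, Ivy 18, Quinn 28, Alice 0. Alice eliminated.
Round 2: Liam 5, Dev 7, Ivy 18, Quinn 28. Liam eliminated.
Round 3: Dev 7, Ivy 23, Quinn 28. Dev eliminated.
Round 4: Ivy 30, Quinn 28. Ivy has a majority (≥30).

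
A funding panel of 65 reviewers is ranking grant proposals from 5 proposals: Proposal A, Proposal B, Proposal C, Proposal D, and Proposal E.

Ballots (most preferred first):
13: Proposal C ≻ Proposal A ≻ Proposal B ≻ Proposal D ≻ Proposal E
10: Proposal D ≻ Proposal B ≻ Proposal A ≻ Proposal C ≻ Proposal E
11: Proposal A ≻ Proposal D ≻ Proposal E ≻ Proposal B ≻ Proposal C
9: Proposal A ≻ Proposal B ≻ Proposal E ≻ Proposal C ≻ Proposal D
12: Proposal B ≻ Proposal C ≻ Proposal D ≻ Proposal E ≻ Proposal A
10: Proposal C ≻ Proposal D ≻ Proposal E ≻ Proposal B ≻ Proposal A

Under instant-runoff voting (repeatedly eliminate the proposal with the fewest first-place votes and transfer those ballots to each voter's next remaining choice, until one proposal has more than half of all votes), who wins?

Round 1: Proposal A 20, Proposal B 12, Proposal C 23, Proposal D 10, Proposal E 0. Proposal E eliminated.
Round 2: Proposal A 20, Proposal B 12, Proposal C 23, Proposal D 10. Proposal D eliminated.
Round 3: Proposal A 20, Proposal B 22, Proposal C 23. Proposal A eliminated.
Round 4: Proposal B 42, Proposal C 23. Proposal B has a majority (≥33).

Proposal B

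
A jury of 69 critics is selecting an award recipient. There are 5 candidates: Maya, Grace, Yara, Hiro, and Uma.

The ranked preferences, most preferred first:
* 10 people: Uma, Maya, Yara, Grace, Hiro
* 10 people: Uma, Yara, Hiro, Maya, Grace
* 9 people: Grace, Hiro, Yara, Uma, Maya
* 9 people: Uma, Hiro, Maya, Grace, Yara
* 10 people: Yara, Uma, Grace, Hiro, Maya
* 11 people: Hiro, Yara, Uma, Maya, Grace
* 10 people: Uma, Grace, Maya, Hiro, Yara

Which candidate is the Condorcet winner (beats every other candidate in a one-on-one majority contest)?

Uma vs Maya: 69–0
Uma vs Grace: 60–9
Uma vs Yara: 39–30
Uma vs Hiro: 49–20
Uma beats every other candidate.

Uma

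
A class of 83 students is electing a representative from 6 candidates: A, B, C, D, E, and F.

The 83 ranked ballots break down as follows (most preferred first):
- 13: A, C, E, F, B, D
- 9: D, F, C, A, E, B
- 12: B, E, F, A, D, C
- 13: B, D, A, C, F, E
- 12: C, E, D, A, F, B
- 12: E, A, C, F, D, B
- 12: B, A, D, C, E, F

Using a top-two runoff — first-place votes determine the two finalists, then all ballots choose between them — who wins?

A

Round 1 first-place votes: A 13, B 37, C 12, D 9, E 12, F 0. B and A advance.
Runoff: B is ranked above A on 37 ballots, A above B on 46.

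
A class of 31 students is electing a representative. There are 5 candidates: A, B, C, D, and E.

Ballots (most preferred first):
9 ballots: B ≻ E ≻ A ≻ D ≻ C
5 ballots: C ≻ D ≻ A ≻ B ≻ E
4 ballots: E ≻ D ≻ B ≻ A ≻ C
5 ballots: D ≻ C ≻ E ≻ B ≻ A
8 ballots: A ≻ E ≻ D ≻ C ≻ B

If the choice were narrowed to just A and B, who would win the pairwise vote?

A is ranked above B on 13 ballots; B above A on 18.

B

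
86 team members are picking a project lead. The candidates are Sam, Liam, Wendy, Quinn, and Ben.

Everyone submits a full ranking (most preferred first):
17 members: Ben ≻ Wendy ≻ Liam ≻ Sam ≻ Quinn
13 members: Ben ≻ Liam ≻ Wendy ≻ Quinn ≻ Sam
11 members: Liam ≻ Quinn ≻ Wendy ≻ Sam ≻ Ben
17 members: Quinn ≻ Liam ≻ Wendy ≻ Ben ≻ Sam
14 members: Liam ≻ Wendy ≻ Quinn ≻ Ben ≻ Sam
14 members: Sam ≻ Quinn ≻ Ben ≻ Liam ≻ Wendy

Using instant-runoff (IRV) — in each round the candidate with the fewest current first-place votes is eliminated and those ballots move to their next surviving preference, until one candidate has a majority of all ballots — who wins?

Round 1: Sam 14, Liam 25, Wendy 0, Quinn 17, Ben 30. Wendy eliminated.
Round 2: Sam 14, Liam 25, Quinn 17, Ben 30. Sam eliminated.
Round 3: Liam 25, Quinn 31, Ben 30. Liam eliminated.
Round 4: Quinn 56, Ben 30. Quinn has a majority (≥44).

Quinn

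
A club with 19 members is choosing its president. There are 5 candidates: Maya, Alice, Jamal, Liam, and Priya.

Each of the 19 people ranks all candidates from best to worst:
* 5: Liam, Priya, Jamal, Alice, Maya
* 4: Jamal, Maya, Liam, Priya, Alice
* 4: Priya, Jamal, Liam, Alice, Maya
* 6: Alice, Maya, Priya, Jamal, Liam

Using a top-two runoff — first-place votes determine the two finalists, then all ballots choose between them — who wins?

Liam

Round 1 first-place votes: Maya 0, Alice 6, Jamal 4, Liam 5, Priya 4. Alice and Liam advance.
Runoff: Alice is ranked above Liam on 6 ballots, Liam above Alice on 13.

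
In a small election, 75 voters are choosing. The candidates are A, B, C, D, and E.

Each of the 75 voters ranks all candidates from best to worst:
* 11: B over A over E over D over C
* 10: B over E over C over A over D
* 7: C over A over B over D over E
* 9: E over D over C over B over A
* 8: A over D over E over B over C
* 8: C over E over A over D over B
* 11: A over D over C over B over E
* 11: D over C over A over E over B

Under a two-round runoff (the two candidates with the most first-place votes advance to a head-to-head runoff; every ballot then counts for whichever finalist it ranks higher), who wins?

Round 1 first-place votes: A 19, B 21, C 15, D 11, E 9. B and A advance.
Runoff: B is ranked above A on 30 ballots, A above B on 45.

A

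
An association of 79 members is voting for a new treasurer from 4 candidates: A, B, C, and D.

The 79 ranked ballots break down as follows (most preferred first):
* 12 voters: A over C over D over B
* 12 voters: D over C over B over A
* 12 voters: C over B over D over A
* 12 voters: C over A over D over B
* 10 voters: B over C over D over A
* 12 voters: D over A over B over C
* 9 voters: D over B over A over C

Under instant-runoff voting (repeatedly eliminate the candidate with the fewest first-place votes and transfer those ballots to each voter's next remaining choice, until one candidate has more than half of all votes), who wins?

Round 1: A 12, B 10, C 24, D 33. B eliminated.
Round 2: A 12, C 34, D 33. A eliminated.
Round 3: C 46, D 33. C has a majority (≥40).

C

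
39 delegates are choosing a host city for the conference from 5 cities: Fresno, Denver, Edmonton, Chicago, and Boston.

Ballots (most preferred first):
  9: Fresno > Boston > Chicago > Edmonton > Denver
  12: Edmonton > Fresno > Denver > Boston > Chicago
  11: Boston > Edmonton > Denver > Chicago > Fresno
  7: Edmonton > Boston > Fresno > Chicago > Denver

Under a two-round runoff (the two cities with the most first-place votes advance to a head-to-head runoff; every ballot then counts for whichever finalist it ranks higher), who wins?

Boston

Round 1 first-place votes: Fresno 9, Denver 0, Edmonton 19, Chicago 0, Boston 11. Edmonton and Boston advance.
Runoff: Edmonton is ranked above Boston on 19 ballots, Boston above Edmonton on 20.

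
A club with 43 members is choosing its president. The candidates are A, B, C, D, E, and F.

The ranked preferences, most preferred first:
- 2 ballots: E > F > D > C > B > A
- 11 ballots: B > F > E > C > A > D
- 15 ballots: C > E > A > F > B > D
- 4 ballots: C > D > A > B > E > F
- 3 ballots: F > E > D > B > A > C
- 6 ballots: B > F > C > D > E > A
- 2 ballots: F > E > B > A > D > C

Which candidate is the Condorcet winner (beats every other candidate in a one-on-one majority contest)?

F

F vs A: 24–19
F vs B: 22–21
F vs C: 24–19
F vs D: 39–4
F vs E: 22–21
F beats every other candidate.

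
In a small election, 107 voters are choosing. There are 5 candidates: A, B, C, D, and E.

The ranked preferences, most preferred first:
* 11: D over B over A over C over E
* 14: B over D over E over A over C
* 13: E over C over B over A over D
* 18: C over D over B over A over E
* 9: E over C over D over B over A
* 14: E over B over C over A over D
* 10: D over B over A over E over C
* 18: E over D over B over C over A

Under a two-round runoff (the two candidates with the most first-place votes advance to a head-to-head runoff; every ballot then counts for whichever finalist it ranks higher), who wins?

E

Round 1 first-place votes: A 0, B 14, C 18, D 21, E 54. E and D advance.
Runoff: E is ranked above D on 54 ballots, D above E on 53.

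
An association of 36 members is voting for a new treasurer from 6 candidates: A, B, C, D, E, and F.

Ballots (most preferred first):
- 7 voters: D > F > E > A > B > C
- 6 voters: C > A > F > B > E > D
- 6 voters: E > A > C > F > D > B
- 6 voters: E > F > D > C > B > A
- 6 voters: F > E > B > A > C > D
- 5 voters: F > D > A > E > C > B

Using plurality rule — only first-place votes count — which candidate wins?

First-place votes: A 0, B 0, C 6, D 7, E 12, F 11.

E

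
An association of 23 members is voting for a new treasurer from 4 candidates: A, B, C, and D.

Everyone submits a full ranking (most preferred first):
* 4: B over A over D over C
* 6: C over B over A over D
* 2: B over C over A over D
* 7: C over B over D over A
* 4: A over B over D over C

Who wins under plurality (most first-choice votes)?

First-place votes: A 4, B 6, C 13, D 0.

C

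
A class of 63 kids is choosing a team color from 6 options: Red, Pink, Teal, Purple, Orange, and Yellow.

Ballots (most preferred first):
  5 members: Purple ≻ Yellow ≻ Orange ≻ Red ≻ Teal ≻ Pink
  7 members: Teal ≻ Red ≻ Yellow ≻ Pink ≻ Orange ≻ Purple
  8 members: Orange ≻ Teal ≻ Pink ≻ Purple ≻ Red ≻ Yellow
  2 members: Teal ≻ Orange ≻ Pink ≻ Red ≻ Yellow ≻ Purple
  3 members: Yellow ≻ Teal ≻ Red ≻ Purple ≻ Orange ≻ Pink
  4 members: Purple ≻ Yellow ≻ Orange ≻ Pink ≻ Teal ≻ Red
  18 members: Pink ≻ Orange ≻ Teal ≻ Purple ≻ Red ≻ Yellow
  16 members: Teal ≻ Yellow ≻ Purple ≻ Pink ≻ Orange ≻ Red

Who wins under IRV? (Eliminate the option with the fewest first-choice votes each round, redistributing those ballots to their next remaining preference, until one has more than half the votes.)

Round 1: Red 0, Pink 18, Teal 25, Purple 9, Orange 8, Yellow 3. Red eliminated.
Round 2: Pink 18, Teal 25, Purple 9, Orange 8, Yellow 3. Yellow eliminated.
Round 3: Pink 18, Teal 28, Purple 9, Orange 8. Orange eliminated.
Round 4: Pink 18, Teal 36, Purple 9. Teal has a majority (≥32).

Teal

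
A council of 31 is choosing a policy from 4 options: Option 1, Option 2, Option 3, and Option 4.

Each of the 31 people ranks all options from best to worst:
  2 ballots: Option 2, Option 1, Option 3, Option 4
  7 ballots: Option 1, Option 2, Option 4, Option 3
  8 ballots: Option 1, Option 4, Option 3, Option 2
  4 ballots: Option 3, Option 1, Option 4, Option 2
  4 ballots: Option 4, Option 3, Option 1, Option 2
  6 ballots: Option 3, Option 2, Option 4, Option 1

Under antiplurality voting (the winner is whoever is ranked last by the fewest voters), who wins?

Last-place votes: Option 1 6, Option 2 16, Option 3 7, Option 4 2.

Option 4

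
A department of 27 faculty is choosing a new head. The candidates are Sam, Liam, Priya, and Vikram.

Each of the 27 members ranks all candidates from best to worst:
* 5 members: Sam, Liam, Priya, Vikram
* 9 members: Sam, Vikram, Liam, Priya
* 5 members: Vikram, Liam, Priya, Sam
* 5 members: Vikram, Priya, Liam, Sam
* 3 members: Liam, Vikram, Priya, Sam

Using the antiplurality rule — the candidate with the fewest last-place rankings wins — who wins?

Liam

Last-place votes: Sam 13, Liam 0, Priya 9, Vikram 5.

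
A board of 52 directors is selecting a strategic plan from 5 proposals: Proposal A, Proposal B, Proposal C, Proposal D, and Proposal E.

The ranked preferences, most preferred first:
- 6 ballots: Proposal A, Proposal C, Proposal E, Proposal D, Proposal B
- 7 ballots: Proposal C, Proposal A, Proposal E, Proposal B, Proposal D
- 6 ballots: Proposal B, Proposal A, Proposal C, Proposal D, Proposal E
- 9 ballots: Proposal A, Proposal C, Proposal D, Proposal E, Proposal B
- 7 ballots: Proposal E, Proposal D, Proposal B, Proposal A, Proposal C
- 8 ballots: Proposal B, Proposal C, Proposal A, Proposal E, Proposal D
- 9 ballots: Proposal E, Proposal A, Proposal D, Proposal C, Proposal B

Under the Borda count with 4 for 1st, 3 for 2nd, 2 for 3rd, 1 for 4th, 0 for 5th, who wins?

Proposal A: 6×4 + 7×3 + 6×3 + 9×4 + 7×1 + 8×2 + 9×3 = 149
Proposal B: 6×0 + 7×1 + 6×4 + 9×0 + 7×2 + 8×4 + 9×0 = 77
Proposal C: 6×3 + 7×4 + 6×2 + 9×3 + 7×0 + 8×3 + 9×1 = 118
Proposal D: 6×1 + 7×0 + 6×1 + 9×2 + 7×3 + 8×0 + 9×2 = 69
Proposal E: 6×2 + 7×2 + 6×0 + 9×1 + 7×4 + 8×1 + 9×4 = 107

Proposal A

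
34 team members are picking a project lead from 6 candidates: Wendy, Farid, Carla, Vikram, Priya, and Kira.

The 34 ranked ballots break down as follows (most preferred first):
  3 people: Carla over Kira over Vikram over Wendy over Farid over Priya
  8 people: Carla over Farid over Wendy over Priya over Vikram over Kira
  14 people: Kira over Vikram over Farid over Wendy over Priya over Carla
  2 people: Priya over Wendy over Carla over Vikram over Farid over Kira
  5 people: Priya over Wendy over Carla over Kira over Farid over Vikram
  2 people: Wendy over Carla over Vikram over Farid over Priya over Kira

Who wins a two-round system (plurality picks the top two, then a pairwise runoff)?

Carla

Round 1 first-place votes: Wendy 2, Farid 0, Carla 11, Vikram 0, Priya 7, Kira 14. Kira and Carla advance.
Runoff: Kira is ranked above Carla on 14 ballots, Carla above Kira on 20.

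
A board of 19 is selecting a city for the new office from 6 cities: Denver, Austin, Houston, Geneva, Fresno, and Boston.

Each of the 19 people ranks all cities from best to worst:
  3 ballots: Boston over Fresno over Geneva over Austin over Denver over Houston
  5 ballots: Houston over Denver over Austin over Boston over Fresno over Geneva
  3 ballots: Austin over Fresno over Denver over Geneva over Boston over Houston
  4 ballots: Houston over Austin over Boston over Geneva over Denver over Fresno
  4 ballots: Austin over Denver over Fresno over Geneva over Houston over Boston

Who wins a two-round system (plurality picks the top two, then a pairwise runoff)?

Round 1 first-place votes: Denver 0, Austin 7, Houston 9, Geneva 0, Fresno 0, Boston 3. Houston and Austin advance.
Runoff: Houston is ranked above Austin on 9 ballots, Austin above Houston on 10.

Austin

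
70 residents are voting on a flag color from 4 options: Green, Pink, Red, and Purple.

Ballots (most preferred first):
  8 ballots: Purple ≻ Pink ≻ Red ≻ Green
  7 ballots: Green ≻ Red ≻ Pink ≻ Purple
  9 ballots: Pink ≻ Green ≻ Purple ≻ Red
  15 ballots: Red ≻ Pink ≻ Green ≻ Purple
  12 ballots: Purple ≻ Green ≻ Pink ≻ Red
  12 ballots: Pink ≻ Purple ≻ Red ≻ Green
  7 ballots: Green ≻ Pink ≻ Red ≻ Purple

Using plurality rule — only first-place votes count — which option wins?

Pink

First-place votes: Green 14, Pink 21, Red 15, Purple 20.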